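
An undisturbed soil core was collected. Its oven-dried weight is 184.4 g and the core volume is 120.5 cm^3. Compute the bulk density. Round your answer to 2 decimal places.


Step 1: Identify the formula: BD = dry mass / volume
Step 2: Substitute values: BD = 184.4 / 120.5
Step 3: BD = 1.53 g/cm^3

1.53


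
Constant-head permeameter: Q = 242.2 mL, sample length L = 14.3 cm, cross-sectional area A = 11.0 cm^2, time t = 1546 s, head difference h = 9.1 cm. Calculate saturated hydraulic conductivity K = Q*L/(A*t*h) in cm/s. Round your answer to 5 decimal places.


Step 1: K = Q * L / (A * t * h)
Step 2: Numerator = 242.2 * 14.3 = 3463.46
Step 3: Denominator = 11.0 * 1546 * 9.1 = 154754.6
Step 4: K = 3463.46 / 154754.6 = 0.02238 cm/s

0.02238


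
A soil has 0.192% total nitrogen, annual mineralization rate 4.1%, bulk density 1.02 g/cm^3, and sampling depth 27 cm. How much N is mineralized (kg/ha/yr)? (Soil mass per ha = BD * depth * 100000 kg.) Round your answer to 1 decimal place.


Step 1: Soil mass per ha = BD * depth * 100000 = 1.02 * 27 * 100000 = 2754000 kg
Step 2: Total N pool = soil mass * N%/100 = 2754000 * 0.192/100 = 5287.68 kg/ha
Step 3: N mineralized = N pool * rate%/100 = 5287.68 * 4.1/100 = 216.8 kg/ha/yr

216.8


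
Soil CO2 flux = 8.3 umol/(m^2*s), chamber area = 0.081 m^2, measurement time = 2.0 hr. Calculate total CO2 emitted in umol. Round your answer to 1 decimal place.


Step 1: Convert time to seconds: 2.0 hr * 3600 = 7200.0 s
Step 2: Total = flux * area * time_s
Step 3: Total = 8.3 * 0.081 * 7200.0
Step 4: Total = 4840.6 umol

4840.6


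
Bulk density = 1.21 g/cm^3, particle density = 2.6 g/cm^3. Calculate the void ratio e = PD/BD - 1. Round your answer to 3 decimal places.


Step 1: e = PD / BD - 1
Step 2: e = 2.6 / 1.21 - 1
Step 3: e = 2.14876 - 1
Step 4: e = 1.149

1.149


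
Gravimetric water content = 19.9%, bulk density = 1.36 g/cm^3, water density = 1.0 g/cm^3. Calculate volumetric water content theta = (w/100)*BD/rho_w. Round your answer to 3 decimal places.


Step 1: theta = (w / 100) * BD / rho_w
Step 2: theta = (19.9 / 100) * 1.36 / 1.0
Step 3: theta = 0.199 * 1.36
Step 4: theta = 0.271

0.271


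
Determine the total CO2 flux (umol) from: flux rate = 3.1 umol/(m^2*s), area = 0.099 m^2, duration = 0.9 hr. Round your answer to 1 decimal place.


Step 1: Convert time to seconds: 0.9 hr * 3600 = 3240.0 s
Step 2: Total = flux * area * time_s
Step 3: Total = 3.1 * 0.099 * 3240.0
Step 4: Total = 994.4 umol

994.4


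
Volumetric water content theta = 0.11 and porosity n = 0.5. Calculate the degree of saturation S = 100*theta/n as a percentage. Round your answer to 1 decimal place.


Step 1: S = 100 * theta_v / n
Step 2: S = 100 * 0.11 / 0.5
Step 3: S = 22.0%

22.0


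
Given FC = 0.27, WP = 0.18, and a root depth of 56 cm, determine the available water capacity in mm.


Step 1: Available water = (FC - WP) * depth * 10
Step 2: AW = (0.27 - 0.18) * 56 * 10
Step 3: AW = 0.09 * 56 * 10
Step 4: AW = 50.4 mm

50.4


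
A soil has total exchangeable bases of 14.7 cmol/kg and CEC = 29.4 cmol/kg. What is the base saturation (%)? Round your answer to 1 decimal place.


Step 1: BS = 100 * (sum of bases) / CEC
Step 2: BS = 100 * 14.7 / 29.4
Step 3: BS = 50.0%

50.0


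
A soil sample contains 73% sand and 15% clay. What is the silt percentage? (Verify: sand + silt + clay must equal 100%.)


Step 1: sand + silt + clay = 100%
Step 2: silt = 100 - sand - clay
Step 3: silt = 100 - 73 - 15
Step 4: silt = 12%

12


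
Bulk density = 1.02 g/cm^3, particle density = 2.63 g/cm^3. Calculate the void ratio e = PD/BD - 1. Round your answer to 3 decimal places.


Step 1: e = PD / BD - 1
Step 2: e = 2.63 / 1.02 - 1
Step 3: e = 2.57843 - 1
Step 4: e = 1.578

1.578


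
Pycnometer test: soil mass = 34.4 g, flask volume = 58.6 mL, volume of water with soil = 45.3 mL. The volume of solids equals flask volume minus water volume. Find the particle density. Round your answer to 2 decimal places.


Step 1: Volume of solids = flask volume - water volume with soil
Step 2: V_solids = 58.6 - 45.3 = 13.3 mL
Step 3: Particle density = mass / V_solids = 34.4 / 13.3 = 2.59 g/cm^3

2.59


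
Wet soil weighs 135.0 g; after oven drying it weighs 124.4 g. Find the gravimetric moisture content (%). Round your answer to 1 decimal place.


Step 1: Water mass = wet - dry = 135.0 - 124.4 = 10.6 g
Step 2: w = 100 * water mass / dry mass
Step 3: w = 100 * 10.6 / 124.4 = 8.5%

8.5


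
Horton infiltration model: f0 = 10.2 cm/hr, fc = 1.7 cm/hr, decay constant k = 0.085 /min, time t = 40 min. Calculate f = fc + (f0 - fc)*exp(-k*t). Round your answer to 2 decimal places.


Step 1: f = fc + (f0 - fc) * exp(-k * t)
Step 2: exp(-0.085 * 40) = 0.033373
Step 3: f = 1.7 + (10.2 - 1.7) * 0.033373
Step 4: f = 1.7 + 8.5 * 0.033373
Step 5: f = 1.98 cm/hr

1.98


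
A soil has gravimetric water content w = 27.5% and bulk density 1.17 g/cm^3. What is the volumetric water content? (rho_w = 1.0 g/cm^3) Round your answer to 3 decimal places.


Step 1: theta = (w / 100) * BD / rho_w
Step 2: theta = (27.5 / 100) * 1.17 / 1.0
Step 3: theta = 0.275 * 1.17
Step 4: theta = 0.322

0.322


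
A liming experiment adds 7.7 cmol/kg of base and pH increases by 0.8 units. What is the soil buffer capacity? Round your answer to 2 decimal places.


Step 1: BC = change in base / change in pH
Step 2: BC = 7.7 / 0.8
Step 3: BC = 9.63 cmol/(kg*pH unit)

9.63


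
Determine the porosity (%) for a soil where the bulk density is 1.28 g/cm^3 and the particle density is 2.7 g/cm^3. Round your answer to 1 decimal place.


Step 1: Formula: n = 100 * (1 - BD / PD)
Step 2: n = 100 * (1 - 1.28 / 2.7)
Step 3: n = 100 * (1 - 0.47407)
Step 4: n = 52.6%

52.6


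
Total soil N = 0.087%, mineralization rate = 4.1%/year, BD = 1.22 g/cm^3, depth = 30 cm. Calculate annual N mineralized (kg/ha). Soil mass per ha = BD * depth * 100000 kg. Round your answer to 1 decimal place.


Step 1: Soil mass per ha = BD * depth * 100000 = 1.22 * 30 * 100000 = 3660000 kg
Step 2: Total N pool = soil mass * N%/100 = 3660000 * 0.087/100 = 3184.2 kg/ha
Step 3: N mineralized = N pool * rate%/100 = 3184.2 * 4.1/100 = 130.6 kg/ha/yr

130.6


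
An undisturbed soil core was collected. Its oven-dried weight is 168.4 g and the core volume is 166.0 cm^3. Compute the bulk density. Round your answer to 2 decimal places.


Step 1: Identify the formula: BD = dry mass / volume
Step 2: Substitute values: BD = 168.4 / 166.0
Step 3: BD = 1.01 g/cm^3

1.01


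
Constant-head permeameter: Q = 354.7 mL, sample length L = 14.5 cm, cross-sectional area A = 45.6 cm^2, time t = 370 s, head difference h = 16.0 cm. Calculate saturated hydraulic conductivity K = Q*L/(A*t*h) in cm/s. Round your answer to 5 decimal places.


Step 1: K = Q * L / (A * t * h)
Step 2: Numerator = 354.7 * 14.5 = 5143.15
Step 3: Denominator = 45.6 * 370 * 16.0 = 269952.0
Step 4: K = 5143.15 / 269952.0 = 0.01905 cm/s

0.01905


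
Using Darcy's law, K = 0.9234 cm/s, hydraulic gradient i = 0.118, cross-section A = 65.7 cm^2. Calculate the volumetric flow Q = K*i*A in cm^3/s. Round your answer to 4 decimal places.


Step 1: Apply Darcy's law: Q = K * i * A
Step 2: Q = 0.9234 * 0.118 * 65.7
Step 3: Q = 7.1588 cm^3/s

7.1588


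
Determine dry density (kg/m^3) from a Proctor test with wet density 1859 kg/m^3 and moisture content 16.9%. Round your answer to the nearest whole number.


Step 1: Dry density = wet density / (1 + w/100)
Step 2: Dry density = 1859 / (1 + 16.9/100)
Step 3: Dry density = 1859 / 1.169
Step 4: Dry density = 1590 kg/m^3

1590


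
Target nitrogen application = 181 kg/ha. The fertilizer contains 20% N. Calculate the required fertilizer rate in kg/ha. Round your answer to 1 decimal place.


Step 1: Fertilizer rate = target N / (N content / 100)
Step 2: Rate = 181 / (20 / 100)
Step 3: Rate = 181 / 0.2
Step 4: Rate = 905.0 kg/ha

905.0


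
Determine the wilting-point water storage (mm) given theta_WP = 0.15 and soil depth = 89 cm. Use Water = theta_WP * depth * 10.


Step 1: Water (mm) = theta_WP * depth * 10
Step 2: Water = 0.15 * 89 * 10
Step 3: Water = 133.5 mm

133.5


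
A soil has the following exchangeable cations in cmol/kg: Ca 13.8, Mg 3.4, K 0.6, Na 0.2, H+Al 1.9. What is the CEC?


Step 1: CEC = Ca + Mg + K + Na + (H+Al)
Step 2: CEC = 13.8 + 3.4 + 0.6 + 0.2 + 1.9
Step 3: CEC = 19.9 cmol/kg

19.9


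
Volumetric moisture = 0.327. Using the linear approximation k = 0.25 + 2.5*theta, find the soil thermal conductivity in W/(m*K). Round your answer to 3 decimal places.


Step 1: k = 0.25 + 2.5 * theta
Step 2: k = 0.25 + 2.5 * 0.327
Step 3: k = 0.25 + 0.818
Step 4: k = 1.068 W/(m*K)

1.068


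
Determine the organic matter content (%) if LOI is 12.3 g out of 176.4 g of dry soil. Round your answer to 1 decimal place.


Step 1: OM% = 100 * LOI / sample mass
Step 2: OM = 100 * 12.3 / 176.4
Step 3: OM = 7.0%

7.0


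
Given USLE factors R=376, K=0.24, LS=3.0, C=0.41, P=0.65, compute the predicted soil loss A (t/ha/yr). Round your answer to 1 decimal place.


Step 1: A = R * K * LS * C * P
Step 2: R * K = 376 * 0.24 = 90.24
Step 3: (R*K) * LS = 90.24 * 3.0 = 270.72
Step 4: * C * P = 270.72 * 0.41 * 0.65 = 72.1
Step 5: A = 72.1 t/(ha*yr)

72.1


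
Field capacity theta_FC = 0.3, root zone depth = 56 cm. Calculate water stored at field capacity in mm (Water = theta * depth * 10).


Step 1: Water (mm) = theta_FC * depth (cm) * 10
Step 2: Water = 0.3 * 56 * 10
Step 3: Water = 168.0 mm

168.0


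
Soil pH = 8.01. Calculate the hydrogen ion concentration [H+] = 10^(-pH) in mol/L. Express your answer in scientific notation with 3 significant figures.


Step 1: [H+] = 10^(-pH)
Step 2: [H+] = 10^(-8.01)
Step 3: [H+] = 9.77e-09 mol/L

9.77e-09


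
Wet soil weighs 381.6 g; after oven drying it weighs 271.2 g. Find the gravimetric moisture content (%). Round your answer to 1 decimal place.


Step 1: Water mass = wet - dry = 381.6 - 271.2 = 110.4 g
Step 2: w = 100 * water mass / dry mass
Step 3: w = 100 * 110.4 / 271.2 = 40.7%

40.7


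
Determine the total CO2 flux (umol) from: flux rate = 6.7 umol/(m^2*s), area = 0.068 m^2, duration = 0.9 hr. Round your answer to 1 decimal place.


Step 1: Convert time to seconds: 0.9 hr * 3600 = 3240.0 s
Step 2: Total = flux * area * time_s
Step 3: Total = 6.7 * 0.068 * 3240.0
Step 4: Total = 1476.1 umol

1476.1


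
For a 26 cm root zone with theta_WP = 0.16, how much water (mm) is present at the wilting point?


Step 1: Water (mm) = theta_WP * depth * 10
Step 2: Water = 0.16 * 26 * 10
Step 3: Water = 41.6 mm

41.6


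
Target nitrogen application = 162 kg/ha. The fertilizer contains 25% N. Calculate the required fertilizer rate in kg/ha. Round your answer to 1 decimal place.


Step 1: Fertilizer rate = target N / (N content / 100)
Step 2: Rate = 162 / (25 / 100)
Step 3: Rate = 162 / 0.25
Step 4: Rate = 648.0 kg/ha

648.0


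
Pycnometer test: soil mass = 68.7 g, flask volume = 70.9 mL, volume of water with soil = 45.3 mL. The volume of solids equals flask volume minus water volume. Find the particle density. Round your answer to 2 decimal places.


Step 1: Volume of solids = flask volume - water volume with soil
Step 2: V_solids = 70.9 - 45.3 = 25.6 mL
Step 3: Particle density = mass / V_solids = 68.7 / 25.6 = 2.68 g/cm^3

2.68


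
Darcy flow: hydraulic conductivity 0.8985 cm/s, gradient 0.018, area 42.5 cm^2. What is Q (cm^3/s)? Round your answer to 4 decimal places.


Step 1: Apply Darcy's law: Q = K * i * A
Step 2: Q = 0.8985 * 0.018 * 42.5
Step 3: Q = 0.6874 cm^3/s

0.6874


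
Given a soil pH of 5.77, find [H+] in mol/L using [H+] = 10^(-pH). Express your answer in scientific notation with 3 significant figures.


Step 1: [H+] = 10^(-pH)
Step 2: [H+] = 10^(-5.77)
Step 3: [H+] = 1.70e-06 mol/L

1.70e-06


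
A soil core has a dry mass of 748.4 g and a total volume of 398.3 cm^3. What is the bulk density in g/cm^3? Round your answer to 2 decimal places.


Step 1: Identify the formula: BD = dry mass / volume
Step 2: Substitute values: BD = 748.4 / 398.3
Step 3: BD = 1.88 g/cm^3

1.88


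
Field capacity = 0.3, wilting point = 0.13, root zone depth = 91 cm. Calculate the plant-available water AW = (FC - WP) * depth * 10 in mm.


Step 1: Available water = (FC - WP) * depth * 10
Step 2: AW = (0.3 - 0.13) * 91 * 10
Step 3: AW = 0.17 * 91 * 10
Step 4: AW = 154.7 mm

154.7


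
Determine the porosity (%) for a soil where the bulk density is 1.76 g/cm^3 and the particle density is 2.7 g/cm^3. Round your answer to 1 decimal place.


Step 1: Formula: n = 100 * (1 - BD / PD)
Step 2: n = 100 * (1 - 1.76 / 2.7)
Step 3: n = 100 * (1 - 0.65185)
Step 4: n = 34.8%

34.8


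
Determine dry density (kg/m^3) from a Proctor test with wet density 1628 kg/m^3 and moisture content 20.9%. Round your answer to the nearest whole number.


Step 1: Dry density = wet density / (1 + w/100)
Step 2: Dry density = 1628 / (1 + 20.9/100)
Step 3: Dry density = 1628 / 1.209
Step 4: Dry density = 1347 kg/m^3

1347


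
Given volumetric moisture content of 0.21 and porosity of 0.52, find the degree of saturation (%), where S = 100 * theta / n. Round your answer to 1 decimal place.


Step 1: S = 100 * theta_v / n
Step 2: S = 100 * 0.21 / 0.52
Step 3: S = 40.4%

40.4


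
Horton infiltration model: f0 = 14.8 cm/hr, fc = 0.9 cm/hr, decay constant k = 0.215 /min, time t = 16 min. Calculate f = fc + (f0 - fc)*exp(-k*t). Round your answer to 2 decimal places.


Step 1: f = fc + (f0 - fc) * exp(-k * t)
Step 2: exp(-0.215 * 16) = 0.032065
Step 3: f = 0.9 + (14.8 - 0.9) * 0.032065
Step 4: f = 0.9 + 13.9 * 0.032065
Step 5: f = 1.35 cm/hr

1.35


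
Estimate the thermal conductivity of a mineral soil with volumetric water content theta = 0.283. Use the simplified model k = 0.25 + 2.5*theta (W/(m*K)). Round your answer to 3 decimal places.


Step 1: k = 0.25 + 2.5 * theta
Step 2: k = 0.25 + 2.5 * 0.283
Step 3: k = 0.25 + 0.708
Step 4: k = 0.958 W/(m*K)

0.958


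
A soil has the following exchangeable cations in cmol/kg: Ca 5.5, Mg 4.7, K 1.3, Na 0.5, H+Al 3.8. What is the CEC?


Step 1: CEC = Ca + Mg + K + Na + (H+Al)
Step 2: CEC = 5.5 + 4.7 + 1.3 + 0.5 + 3.8
Step 3: CEC = 15.8 cmol/kg

15.8


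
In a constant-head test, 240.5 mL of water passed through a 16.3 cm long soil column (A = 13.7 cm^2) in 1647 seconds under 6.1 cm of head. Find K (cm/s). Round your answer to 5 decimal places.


Step 1: K = Q * L / (A * t * h)
Step 2: Numerator = 240.5 * 16.3 = 3920.15
Step 3: Denominator = 13.7 * 1647 * 6.1 = 137639.79
Step 4: K = 3920.15 / 137639.79 = 0.02848 cm/s

0.02848


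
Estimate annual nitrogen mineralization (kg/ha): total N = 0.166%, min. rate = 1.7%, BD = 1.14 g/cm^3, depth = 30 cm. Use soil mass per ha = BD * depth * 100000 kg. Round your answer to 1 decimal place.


Step 1: Soil mass per ha = BD * depth * 100000 = 1.14 * 30 * 100000 = 3420000 kg
Step 2: Total N pool = soil mass * N%/100 = 3420000 * 0.166/100 = 5677.2 kg/ha
Step 3: N mineralized = N pool * rate%/100 = 5677.2 * 1.7/100 = 96.5 kg/ha/yr

96.5


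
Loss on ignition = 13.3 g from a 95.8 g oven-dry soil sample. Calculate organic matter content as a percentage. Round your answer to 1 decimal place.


Step 1: OM% = 100 * LOI / sample mass
Step 2: OM = 100 * 13.3 / 95.8
Step 3: OM = 13.9%

13.9


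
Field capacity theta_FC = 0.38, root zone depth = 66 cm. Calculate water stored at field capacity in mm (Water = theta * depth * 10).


Step 1: Water (mm) = theta_FC * depth (cm) * 10
Step 2: Water = 0.38 * 66 * 10
Step 3: Water = 250.8 mm

250.8


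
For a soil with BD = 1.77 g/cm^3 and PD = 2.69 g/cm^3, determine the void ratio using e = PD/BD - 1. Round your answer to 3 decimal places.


Step 1: e = PD / BD - 1
Step 2: e = 2.69 / 1.77 - 1
Step 3: e = 1.51977 - 1
Step 4: e = 0.52

0.52


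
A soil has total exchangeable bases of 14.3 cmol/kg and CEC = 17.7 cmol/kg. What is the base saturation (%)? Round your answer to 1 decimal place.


Step 1: BS = 100 * (sum of bases) / CEC
Step 2: BS = 100 * 14.3 / 17.7
Step 3: BS = 80.8%

80.8


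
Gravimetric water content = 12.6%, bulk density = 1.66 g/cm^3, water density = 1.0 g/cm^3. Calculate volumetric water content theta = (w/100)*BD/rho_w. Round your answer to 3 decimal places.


Step 1: theta = (w / 100) * BD / rho_w
Step 2: theta = (12.6 / 100) * 1.66 / 1.0
Step 3: theta = 0.126 * 1.66
Step 4: theta = 0.209

0.209


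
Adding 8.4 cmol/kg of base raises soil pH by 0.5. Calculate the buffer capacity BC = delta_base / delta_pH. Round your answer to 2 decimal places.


Step 1: BC = change in base / change in pH
Step 2: BC = 8.4 / 0.5
Step 3: BC = 16.8 cmol/(kg*pH unit)

16.8


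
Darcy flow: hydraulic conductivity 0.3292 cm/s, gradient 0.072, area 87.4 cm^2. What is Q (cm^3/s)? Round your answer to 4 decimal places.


Step 1: Apply Darcy's law: Q = K * i * A
Step 2: Q = 0.3292 * 0.072 * 87.4
Step 3: Q = 2.0716 cm^3/s

2.0716


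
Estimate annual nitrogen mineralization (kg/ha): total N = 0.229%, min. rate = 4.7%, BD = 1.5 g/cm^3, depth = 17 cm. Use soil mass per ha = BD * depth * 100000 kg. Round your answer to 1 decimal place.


Step 1: Soil mass per ha = BD * depth * 100000 = 1.5 * 17 * 100000 = 2550000 kg
Step 2: Total N pool = soil mass * N%/100 = 2550000 * 0.229/100 = 5839.5 kg/ha
Step 3: N mineralized = N pool * rate%/100 = 5839.5 * 4.7/100 = 274.5 kg/ha/yr

274.5


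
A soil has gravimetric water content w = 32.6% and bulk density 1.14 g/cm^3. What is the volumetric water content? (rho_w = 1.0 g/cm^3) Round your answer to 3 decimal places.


Step 1: theta = (w / 100) * BD / rho_w
Step 2: theta = (32.6 / 100) * 1.14 / 1.0
Step 3: theta = 0.326 * 1.14
Step 4: theta = 0.372

0.372


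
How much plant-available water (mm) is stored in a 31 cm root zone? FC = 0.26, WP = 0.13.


Step 1: Available water = (FC - WP) * depth * 10
Step 2: AW = (0.26 - 0.13) * 31 * 10
Step 3: AW = 0.13 * 31 * 10
Step 4: AW = 40.3 mm

40.3


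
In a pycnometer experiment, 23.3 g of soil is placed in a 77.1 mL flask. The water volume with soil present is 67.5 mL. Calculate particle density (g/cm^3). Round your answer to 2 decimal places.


Step 1: Volume of solids = flask volume - water volume with soil
Step 2: V_solids = 77.1 - 67.5 = 9.6 mL
Step 3: Particle density = mass / V_solids = 23.3 / 9.6 = 2.43 g/cm^3

2.43


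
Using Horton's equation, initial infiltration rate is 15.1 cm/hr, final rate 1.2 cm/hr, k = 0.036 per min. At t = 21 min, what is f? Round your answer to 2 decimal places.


Step 1: f = fc + (f0 - fc) * exp(-k * t)
Step 2: exp(-0.036 * 21) = 0.469541
Step 3: f = 1.2 + (15.1 - 1.2) * 0.469541
Step 4: f = 1.2 + 13.9 * 0.469541
Step 5: f = 7.73 cm/hr

7.73


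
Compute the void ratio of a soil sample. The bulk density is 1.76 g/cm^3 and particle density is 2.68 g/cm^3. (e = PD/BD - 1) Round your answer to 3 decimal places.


Step 1: e = PD / BD - 1
Step 2: e = 2.68 / 1.76 - 1
Step 3: e = 1.52273 - 1
Step 4: e = 0.523

0.523


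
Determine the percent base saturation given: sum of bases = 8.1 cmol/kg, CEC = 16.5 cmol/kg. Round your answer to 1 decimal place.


Step 1: BS = 100 * (sum of bases) / CEC
Step 2: BS = 100 * 8.1 / 16.5
Step 3: BS = 49.1%

49.1


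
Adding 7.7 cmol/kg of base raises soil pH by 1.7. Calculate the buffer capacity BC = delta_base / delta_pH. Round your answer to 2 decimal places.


Step 1: BC = change in base / change in pH
Step 2: BC = 7.7 / 1.7
Step 3: BC = 4.53 cmol/(kg*pH unit)

4.53


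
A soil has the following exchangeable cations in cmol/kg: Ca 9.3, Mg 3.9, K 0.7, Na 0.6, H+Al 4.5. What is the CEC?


Step 1: CEC = Ca + Mg + K + Na + (H+Al)
Step 2: CEC = 9.3 + 3.9 + 0.7 + 0.6 + 4.5
Step 3: CEC = 19.0 cmol/kg

19.0


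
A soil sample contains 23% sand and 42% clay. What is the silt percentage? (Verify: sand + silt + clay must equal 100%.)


Step 1: sand + silt + clay = 100%
Step 2: silt = 100 - sand - clay
Step 3: silt = 100 - 23 - 42
Step 4: silt = 35%

35


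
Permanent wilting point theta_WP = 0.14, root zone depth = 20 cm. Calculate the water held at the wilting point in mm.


Step 1: Water (mm) = theta_WP * depth * 10
Step 2: Water = 0.14 * 20 * 10
Step 3: Water = 28.0 mm

28.0


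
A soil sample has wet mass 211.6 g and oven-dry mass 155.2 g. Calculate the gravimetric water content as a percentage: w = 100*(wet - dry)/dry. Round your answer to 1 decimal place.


Step 1: Water mass = wet - dry = 211.6 - 155.2 = 56.4 g
Step 2: w = 100 * water mass / dry mass
Step 3: w = 100 * 56.4 / 155.2 = 36.3%

36.3


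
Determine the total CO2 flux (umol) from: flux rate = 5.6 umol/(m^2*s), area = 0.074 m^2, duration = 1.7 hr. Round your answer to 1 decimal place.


Step 1: Convert time to seconds: 1.7 hr * 3600 = 6120.0 s
Step 2: Total = flux * area * time_s
Step 3: Total = 5.6 * 0.074 * 6120.0
Step 4: Total = 2536.1 umol

2536.1


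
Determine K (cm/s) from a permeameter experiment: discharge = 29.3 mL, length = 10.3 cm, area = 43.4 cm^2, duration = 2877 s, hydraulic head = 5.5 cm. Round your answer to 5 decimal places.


Step 1: K = Q * L / (A * t * h)
Step 2: Numerator = 29.3 * 10.3 = 301.79
Step 3: Denominator = 43.4 * 2877 * 5.5 = 686739.9
Step 4: K = 301.79 / 686739.9 = 0.00044 cm/s

0.00044


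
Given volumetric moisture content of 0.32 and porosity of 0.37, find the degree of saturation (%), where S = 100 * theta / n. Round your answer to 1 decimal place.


Step 1: S = 100 * theta_v / n
Step 2: S = 100 * 0.32 / 0.37
Step 3: S = 86.5%

86.5


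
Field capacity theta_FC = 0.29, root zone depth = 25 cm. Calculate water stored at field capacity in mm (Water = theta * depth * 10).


Step 1: Water (mm) = theta_FC * depth (cm) * 10
Step 2: Water = 0.29 * 25 * 10
Step 3: Water = 72.5 mm

72.5


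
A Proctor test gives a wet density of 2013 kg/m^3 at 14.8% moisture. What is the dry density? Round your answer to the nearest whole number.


Step 1: Dry density = wet density / (1 + w/100)
Step 2: Dry density = 2013 / (1 + 14.8/100)
Step 3: Dry density = 2013 / 1.148
Step 4: Dry density = 1753 kg/m^3

1753


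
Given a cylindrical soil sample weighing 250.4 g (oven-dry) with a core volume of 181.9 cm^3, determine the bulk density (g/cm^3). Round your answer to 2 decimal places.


Step 1: Identify the formula: BD = dry mass / volume
Step 2: Substitute values: BD = 250.4 / 181.9
Step 3: BD = 1.38 g/cm^3

1.38


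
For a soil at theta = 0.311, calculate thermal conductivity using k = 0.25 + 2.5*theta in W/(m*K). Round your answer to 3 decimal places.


Step 1: k = 0.25 + 2.5 * theta
Step 2: k = 0.25 + 2.5 * 0.311
Step 3: k = 0.25 + 0.778
Step 4: k = 1.028 W/(m*K)

1.028


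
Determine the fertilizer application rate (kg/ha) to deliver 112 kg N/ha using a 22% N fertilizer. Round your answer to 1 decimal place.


Step 1: Fertilizer rate = target N / (N content / 100)
Step 2: Rate = 112 / (22 / 100)
Step 3: Rate = 112 / 0.22
Step 4: Rate = 509.1 kg/ha

509.1


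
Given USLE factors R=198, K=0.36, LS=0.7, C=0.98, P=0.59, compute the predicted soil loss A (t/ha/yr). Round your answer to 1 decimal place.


Step 1: A = R * K * LS * C * P
Step 2: R * K = 198 * 0.36 = 71.28
Step 3: (R*K) * LS = 71.28 * 0.7 = 49.896
Step 4: * C * P = 49.896 * 0.98 * 0.59 = 28.8
Step 5: A = 28.8 t/(ha*yr)

28.8


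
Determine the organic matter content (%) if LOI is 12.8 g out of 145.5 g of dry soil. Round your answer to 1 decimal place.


Step 1: OM% = 100 * LOI / sample mass
Step 2: OM = 100 * 12.8 / 145.5
Step 3: OM = 8.8%

8.8


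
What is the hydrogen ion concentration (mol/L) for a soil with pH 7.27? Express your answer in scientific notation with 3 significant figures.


Step 1: [H+] = 10^(-pH)
Step 2: [H+] = 10^(-7.27)
Step 3: [H+] = 5.37e-08 mol/L

5.37e-08


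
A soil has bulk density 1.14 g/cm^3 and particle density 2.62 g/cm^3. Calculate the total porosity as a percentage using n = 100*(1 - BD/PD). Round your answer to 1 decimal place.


Step 1: Formula: n = 100 * (1 - BD / PD)
Step 2: n = 100 * (1 - 1.14 / 2.62)
Step 3: n = 100 * (1 - 0.43511)
Step 4: n = 56.5%

56.5


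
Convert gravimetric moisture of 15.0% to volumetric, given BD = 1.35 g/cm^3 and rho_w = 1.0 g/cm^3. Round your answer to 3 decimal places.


Step 1: theta = (w / 100) * BD / rho_w
Step 2: theta = (15.0 / 100) * 1.35 / 1.0
Step 3: theta = 0.15 * 1.35
Step 4: theta = 0.203

0.203


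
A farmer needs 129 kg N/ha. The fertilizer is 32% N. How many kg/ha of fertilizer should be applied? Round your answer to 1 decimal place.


Step 1: Fertilizer rate = target N / (N content / 100)
Step 2: Rate = 129 / (32 / 100)
Step 3: Rate = 129 / 0.32
Step 4: Rate = 403.1 kg/ha

403.1


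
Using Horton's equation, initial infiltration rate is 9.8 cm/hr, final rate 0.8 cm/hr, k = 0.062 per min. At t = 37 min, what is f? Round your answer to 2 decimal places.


Step 1: f = fc + (f0 - fc) * exp(-k * t)
Step 2: exp(-0.062 * 37) = 0.100862
Step 3: f = 0.8 + (9.8 - 0.8) * 0.100862
Step 4: f = 0.8 + 9.0 * 0.100862
Step 5: f = 1.71 cm/hr

1.71


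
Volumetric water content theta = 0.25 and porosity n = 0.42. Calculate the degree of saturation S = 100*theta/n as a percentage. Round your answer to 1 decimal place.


Step 1: S = 100 * theta_v / n
Step 2: S = 100 * 0.25 / 0.42
Step 3: S = 59.5%

59.5


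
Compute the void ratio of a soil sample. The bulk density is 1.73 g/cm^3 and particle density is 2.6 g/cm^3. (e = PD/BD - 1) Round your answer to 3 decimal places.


Step 1: e = PD / BD - 1
Step 2: e = 2.6 / 1.73 - 1
Step 3: e = 1.50289 - 1
Step 4: e = 0.503

0.503


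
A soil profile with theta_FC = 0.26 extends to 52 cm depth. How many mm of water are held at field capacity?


Step 1: Water (mm) = theta_FC * depth (cm) * 10
Step 2: Water = 0.26 * 52 * 10
Step 3: Water = 135.2 mm

135.2


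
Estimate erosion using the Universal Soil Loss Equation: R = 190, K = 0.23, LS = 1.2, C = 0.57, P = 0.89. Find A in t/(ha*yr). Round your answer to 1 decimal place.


Step 1: A = R * K * LS * C * P
Step 2: R * K = 190 * 0.23 = 43.7
Step 3: (R*K) * LS = 43.7 * 1.2 = 52.44
Step 4: * C * P = 52.44 * 0.57 * 0.89 = 26.6
Step 5: A = 26.6 t/(ha*yr)

26.6


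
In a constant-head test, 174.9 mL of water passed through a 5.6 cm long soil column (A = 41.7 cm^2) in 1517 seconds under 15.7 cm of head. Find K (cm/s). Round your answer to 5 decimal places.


Step 1: K = Q * L / (A * t * h)
Step 2: Numerator = 174.9 * 5.6 = 979.44
Step 3: Denominator = 41.7 * 1517 * 15.7 = 993164.73
Step 4: K = 979.44 / 993164.73 = 0.00099 cm/s

0.00099


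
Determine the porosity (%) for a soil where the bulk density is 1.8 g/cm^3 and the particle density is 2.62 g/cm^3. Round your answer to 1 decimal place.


Step 1: Formula: n = 100 * (1 - BD / PD)
Step 2: n = 100 * (1 - 1.8 / 2.62)
Step 3: n = 100 * (1 - 0.68702)
Step 4: n = 31.3%

31.3


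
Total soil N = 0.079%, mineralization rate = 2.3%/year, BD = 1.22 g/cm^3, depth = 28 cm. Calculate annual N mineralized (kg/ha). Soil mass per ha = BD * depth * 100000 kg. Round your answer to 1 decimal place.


Step 1: Soil mass per ha = BD * depth * 100000 = 1.22 * 28 * 100000 = 3416000 kg
Step 2: Total N pool = soil mass * N%/100 = 3416000 * 0.079/100 = 2698.64 kg/ha
Step 3: N mineralized = N pool * rate%/100 = 2698.64 * 2.3/100 = 62.1 kg/ha/yr

62.1


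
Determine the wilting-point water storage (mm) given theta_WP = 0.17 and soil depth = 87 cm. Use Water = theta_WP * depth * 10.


Step 1: Water (mm) = theta_WP * depth * 10
Step 2: Water = 0.17 * 87 * 10
Step 3: Water = 147.9 mm

147.9


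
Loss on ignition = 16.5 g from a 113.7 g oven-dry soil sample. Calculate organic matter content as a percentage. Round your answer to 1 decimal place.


Step 1: OM% = 100 * LOI / sample mass
Step 2: OM = 100 * 16.5 / 113.7
Step 3: OM = 14.5%

14.5


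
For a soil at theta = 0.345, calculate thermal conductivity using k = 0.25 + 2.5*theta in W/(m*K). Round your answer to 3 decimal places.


Step 1: k = 0.25 + 2.5 * theta
Step 2: k = 0.25 + 2.5 * 0.345
Step 3: k = 0.25 + 0.863
Step 4: k = 1.113 W/(m*K)

1.113


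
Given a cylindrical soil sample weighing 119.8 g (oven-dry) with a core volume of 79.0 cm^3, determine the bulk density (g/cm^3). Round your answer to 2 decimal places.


Step 1: Identify the formula: BD = dry mass / volume
Step 2: Substitute values: BD = 119.8 / 79.0
Step 3: BD = 1.52 g/cm^3

1.52


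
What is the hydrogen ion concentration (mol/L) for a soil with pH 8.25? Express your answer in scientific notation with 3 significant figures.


Step 1: [H+] = 10^(-pH)
Step 2: [H+] = 10^(-8.25)
Step 3: [H+] = 5.62e-09 mol/L

5.62e-09


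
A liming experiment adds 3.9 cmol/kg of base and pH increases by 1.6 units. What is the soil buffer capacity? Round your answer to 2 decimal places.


Step 1: BC = change in base / change in pH
Step 2: BC = 3.9 / 1.6
Step 3: BC = 2.44 cmol/(kg*pH unit)

2.44


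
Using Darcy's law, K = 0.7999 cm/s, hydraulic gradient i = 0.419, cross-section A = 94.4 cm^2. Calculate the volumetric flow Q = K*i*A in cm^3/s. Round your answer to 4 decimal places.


Step 1: Apply Darcy's law: Q = K * i * A
Step 2: Q = 0.7999 * 0.419 * 94.4
Step 3: Q = 31.6389 cm^3/s

31.6389


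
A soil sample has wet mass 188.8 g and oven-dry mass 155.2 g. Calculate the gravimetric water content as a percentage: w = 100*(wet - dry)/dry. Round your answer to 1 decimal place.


Step 1: Water mass = wet - dry = 188.8 - 155.2 = 33.6 g
Step 2: w = 100 * water mass / dry mass
Step 3: w = 100 * 33.6 / 155.2 = 21.6%

21.6


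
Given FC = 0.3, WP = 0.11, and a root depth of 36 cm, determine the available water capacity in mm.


Step 1: Available water = (FC - WP) * depth * 10
Step 2: AW = (0.3 - 0.11) * 36 * 10
Step 3: AW = 0.19 * 36 * 10
Step 4: AW = 68.4 mm

68.4


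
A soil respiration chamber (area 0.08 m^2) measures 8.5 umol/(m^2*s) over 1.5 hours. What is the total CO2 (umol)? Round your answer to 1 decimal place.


Step 1: Convert time to seconds: 1.5 hr * 3600 = 5400.0 s
Step 2: Total = flux * area * time_s
Step 3: Total = 8.5 * 0.08 * 5400.0
Step 4: Total = 3672.0 umol

3672.0


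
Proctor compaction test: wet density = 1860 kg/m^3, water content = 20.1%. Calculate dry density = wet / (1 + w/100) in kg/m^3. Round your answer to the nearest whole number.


Step 1: Dry density = wet density / (1 + w/100)
Step 2: Dry density = 1860 / (1 + 20.1/100)
Step 3: Dry density = 1860 / 1.201
Step 4: Dry density = 1549 kg/m^3

1549


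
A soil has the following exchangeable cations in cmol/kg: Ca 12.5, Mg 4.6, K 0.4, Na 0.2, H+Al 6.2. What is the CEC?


Step 1: CEC = Ca + Mg + K + Na + (H+Al)
Step 2: CEC = 12.5 + 4.6 + 0.4 + 0.2 + 6.2
Step 3: CEC = 23.9 cmol/kg

23.9


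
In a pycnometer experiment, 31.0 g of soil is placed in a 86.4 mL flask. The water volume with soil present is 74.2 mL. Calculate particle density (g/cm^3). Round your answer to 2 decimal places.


Step 1: Volume of solids = flask volume - water volume with soil
Step 2: V_solids = 86.4 - 74.2 = 12.2 mL
Step 3: Particle density = mass / V_solids = 31.0 / 12.2 = 2.54 g/cm^3

2.54


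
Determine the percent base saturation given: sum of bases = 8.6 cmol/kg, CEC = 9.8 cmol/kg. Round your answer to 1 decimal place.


Step 1: BS = 100 * (sum of bases) / CEC
Step 2: BS = 100 * 8.6 / 9.8
Step 3: BS = 87.8%

87.8


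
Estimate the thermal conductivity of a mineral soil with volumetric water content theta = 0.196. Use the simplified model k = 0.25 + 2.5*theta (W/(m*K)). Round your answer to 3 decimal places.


Step 1: k = 0.25 + 2.5 * theta
Step 2: k = 0.25 + 2.5 * 0.196
Step 3: k = 0.25 + 0.49
Step 4: k = 0.74 W/(m*K)

0.74


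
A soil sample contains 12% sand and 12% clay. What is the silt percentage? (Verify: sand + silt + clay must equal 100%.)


Step 1: sand + silt + clay = 100%
Step 2: silt = 100 - sand - clay
Step 3: silt = 100 - 12 - 12
Step 4: silt = 76%

76


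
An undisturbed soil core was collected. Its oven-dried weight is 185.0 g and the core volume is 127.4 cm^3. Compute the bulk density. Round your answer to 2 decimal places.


Step 1: Identify the formula: BD = dry mass / volume
Step 2: Substitute values: BD = 185.0 / 127.4
Step 3: BD = 1.45 g/cm^3

1.45


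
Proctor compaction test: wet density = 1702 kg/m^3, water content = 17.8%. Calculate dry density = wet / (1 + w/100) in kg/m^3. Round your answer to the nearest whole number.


Step 1: Dry density = wet density / (1 + w/100)
Step 2: Dry density = 1702 / (1 + 17.8/100)
Step 3: Dry density = 1702 / 1.178
Step 4: Dry density = 1445 kg/m^3

1445


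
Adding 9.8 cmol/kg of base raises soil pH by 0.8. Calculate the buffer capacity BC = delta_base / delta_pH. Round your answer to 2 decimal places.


Step 1: BC = change in base / change in pH
Step 2: BC = 9.8 / 0.8
Step 3: BC = 12.25 cmol/(kg*pH unit)

12.25


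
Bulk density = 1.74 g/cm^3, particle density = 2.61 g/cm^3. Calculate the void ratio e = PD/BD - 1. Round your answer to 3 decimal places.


Step 1: e = PD / BD - 1
Step 2: e = 2.61 / 1.74 - 1
Step 3: e = 1.5 - 1
Step 4: e = 0.5

0.5


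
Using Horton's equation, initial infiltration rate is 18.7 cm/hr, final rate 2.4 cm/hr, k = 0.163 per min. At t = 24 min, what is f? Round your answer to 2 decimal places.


Step 1: f = fc + (f0 - fc) * exp(-k * t)
Step 2: exp(-0.163 * 24) = 0.02
Step 3: f = 2.4 + (18.7 - 2.4) * 0.02
Step 4: f = 2.4 + 16.3 * 0.02
Step 5: f = 2.73 cm/hr

2.73


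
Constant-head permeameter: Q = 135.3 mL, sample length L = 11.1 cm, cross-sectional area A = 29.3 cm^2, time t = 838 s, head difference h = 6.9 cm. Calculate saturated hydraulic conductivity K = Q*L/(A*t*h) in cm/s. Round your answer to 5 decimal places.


Step 1: K = Q * L / (A * t * h)
Step 2: Numerator = 135.3 * 11.1 = 1501.83
Step 3: Denominator = 29.3 * 838 * 6.9 = 169418.46
Step 4: K = 1501.83 / 169418.46 = 0.00886 cm/s

0.00886


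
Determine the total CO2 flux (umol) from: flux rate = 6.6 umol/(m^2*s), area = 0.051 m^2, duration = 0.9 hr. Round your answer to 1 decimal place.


Step 1: Convert time to seconds: 0.9 hr * 3600 = 3240.0 s
Step 2: Total = flux * area * time_s
Step 3: Total = 6.6 * 0.051 * 3240.0
Step 4: Total = 1090.6 umol

1090.6


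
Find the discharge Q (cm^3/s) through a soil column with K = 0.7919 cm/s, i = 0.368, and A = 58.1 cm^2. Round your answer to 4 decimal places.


Step 1: Apply Darcy's law: Q = K * i * A
Step 2: Q = 0.7919 * 0.368 * 58.1
Step 3: Q = 16.9315 cm^3/s

16.9315


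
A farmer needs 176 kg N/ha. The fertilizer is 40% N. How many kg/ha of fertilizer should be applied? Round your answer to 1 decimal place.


Step 1: Fertilizer rate = target N / (N content / 100)
Step 2: Rate = 176 / (40 / 100)
Step 3: Rate = 176 / 0.4
Step 4: Rate = 440.0 kg/ha

440.0


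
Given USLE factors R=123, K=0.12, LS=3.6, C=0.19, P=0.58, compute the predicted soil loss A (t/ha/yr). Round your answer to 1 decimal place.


Step 1: A = R * K * LS * C * P
Step 2: R * K = 123 * 0.12 = 14.76
Step 3: (R*K) * LS = 14.76 * 3.6 = 53.136
Step 4: * C * P = 53.136 * 0.19 * 0.58 = 5.9
Step 5: A = 5.9 t/(ha*yr)

5.9


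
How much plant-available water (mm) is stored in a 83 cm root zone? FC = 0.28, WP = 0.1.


Step 1: Available water = (FC - WP) * depth * 10
Step 2: AW = (0.28 - 0.1) * 83 * 10
Step 3: AW = 0.18 * 83 * 10
Step 4: AW = 149.4 mm

149.4


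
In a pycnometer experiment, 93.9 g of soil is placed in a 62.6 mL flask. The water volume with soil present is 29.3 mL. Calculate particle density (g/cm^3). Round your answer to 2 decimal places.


Step 1: Volume of solids = flask volume - water volume with soil
Step 2: V_solids = 62.6 - 29.3 = 33.3 mL
Step 3: Particle density = mass / V_solids = 93.9 / 33.3 = 2.82 g/cm^3

2.82


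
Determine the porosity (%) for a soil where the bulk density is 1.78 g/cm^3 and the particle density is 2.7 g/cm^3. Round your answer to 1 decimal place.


Step 1: Formula: n = 100 * (1 - BD / PD)
Step 2: n = 100 * (1 - 1.78 / 2.7)
Step 3: n = 100 * (1 - 0.65926)
Step 4: n = 34.1%

34.1


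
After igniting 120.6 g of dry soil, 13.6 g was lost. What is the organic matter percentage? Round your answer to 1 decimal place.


Step 1: OM% = 100 * LOI / sample mass
Step 2: OM = 100 * 13.6 / 120.6
Step 3: OM = 11.3%

11.3


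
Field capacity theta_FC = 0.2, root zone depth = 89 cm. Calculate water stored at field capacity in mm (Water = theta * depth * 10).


Step 1: Water (mm) = theta_FC * depth (cm) * 10
Step 2: Water = 0.2 * 89 * 10
Step 3: Water = 178.0 mm

178.0


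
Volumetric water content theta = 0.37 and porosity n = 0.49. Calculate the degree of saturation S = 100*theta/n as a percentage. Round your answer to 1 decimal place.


Step 1: S = 100 * theta_v / n
Step 2: S = 100 * 0.37 / 0.49
Step 3: S = 75.5%

75.5


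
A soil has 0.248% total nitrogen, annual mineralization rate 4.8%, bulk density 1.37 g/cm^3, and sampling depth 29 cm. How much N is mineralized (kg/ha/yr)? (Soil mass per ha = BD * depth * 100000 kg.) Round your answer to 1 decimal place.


Step 1: Soil mass per ha = BD * depth * 100000 = 1.37 * 29 * 100000 = 3973000 kg
Step 2: Total N pool = soil mass * N%/100 = 3973000 * 0.248/100 = 9853.04 kg/ha
Step 3: N mineralized = N pool * rate%/100 = 9853.04 * 4.8/100 = 472.9 kg/ha/yr

472.9


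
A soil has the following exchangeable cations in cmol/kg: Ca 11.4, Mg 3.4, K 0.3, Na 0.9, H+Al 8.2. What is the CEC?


Step 1: CEC = Ca + Mg + K + Na + (H+Al)
Step 2: CEC = 11.4 + 3.4 + 0.3 + 0.9 + 8.2
Step 3: CEC = 24.2 cmol/kg

24.2


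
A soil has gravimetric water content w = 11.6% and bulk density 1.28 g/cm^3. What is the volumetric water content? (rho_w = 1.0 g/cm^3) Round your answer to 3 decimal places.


Step 1: theta = (w / 100) * BD / rho_w
Step 2: theta = (11.6 / 100) * 1.28 / 1.0
Step 3: theta = 0.116 * 1.28
Step 4: theta = 0.148

0.148


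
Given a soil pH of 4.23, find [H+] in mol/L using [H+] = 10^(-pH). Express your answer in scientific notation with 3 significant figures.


Step 1: [H+] = 10^(-pH)
Step 2: [H+] = 10^(-4.23)
Step 3: [H+] = 5.89e-05 mol/L

5.89e-05


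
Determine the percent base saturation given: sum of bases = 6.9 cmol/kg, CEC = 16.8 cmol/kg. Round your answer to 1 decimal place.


Step 1: BS = 100 * (sum of bases) / CEC
Step 2: BS = 100 * 6.9 / 16.8
Step 3: BS = 41.1%

41.1


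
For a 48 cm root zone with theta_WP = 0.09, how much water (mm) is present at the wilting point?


Step 1: Water (mm) = theta_WP * depth * 10
Step 2: Water = 0.09 * 48 * 10
Step 3: Water = 43.2 mm

43.2


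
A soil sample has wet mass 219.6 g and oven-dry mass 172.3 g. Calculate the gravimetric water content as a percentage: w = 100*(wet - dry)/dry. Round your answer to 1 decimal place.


Step 1: Water mass = wet - dry = 219.6 - 172.3 = 47.3 g
Step 2: w = 100 * water mass / dry mass
Step 3: w = 100 * 47.3 / 172.3 = 27.5%

27.5


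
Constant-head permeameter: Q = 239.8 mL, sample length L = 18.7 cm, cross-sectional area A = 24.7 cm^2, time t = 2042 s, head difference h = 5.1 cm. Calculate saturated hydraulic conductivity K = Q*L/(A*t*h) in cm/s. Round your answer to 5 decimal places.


Step 1: K = Q * L / (A * t * h)
Step 2: Numerator = 239.8 * 18.7 = 4484.26
Step 3: Denominator = 24.7 * 2042 * 5.1 = 257230.74
Step 4: K = 4484.26 / 257230.74 = 0.01743 cm/s

0.01743


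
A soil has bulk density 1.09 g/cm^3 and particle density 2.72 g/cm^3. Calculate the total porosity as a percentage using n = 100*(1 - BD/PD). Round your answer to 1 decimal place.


Step 1: Formula: n = 100 * (1 - BD / PD)
Step 2: n = 100 * (1 - 1.09 / 2.72)
Step 3: n = 100 * (1 - 0.40074)
Step 4: n = 59.9%

59.9


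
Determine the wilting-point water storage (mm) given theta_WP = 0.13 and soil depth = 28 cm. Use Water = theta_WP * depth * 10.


Step 1: Water (mm) = theta_WP * depth * 10
Step 2: Water = 0.13 * 28 * 10
Step 3: Water = 36.4 mm

36.4
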